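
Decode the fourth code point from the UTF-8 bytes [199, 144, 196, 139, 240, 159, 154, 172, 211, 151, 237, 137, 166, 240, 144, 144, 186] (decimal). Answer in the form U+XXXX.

Offset 0: leading byte 0xC7 = 11000111 → 2-byte char #1 = C7 90.
Offset 2: leading byte 0xC4 = 11000100 → 2-byte char #2 = C4 8B.
Offset 4: leading byte 0xF0 = 11110000 → 4-byte char #3 = F0 9F 9A AC.
Offset 8: leading byte 0xD3 = 11010011 → 2-byte char #4 = D3 97.
Leading byte 0xD3 = 11010011 matches 110xxxxx → 2-byte sequence.
Byte 1: 0xD3 = 11010011, payload 10011 (5 bits).
Byte 2: 0x97 = 10010111 (10xxxxxx ✓), payload 010111.
Concatenate: 10011010111 = 0x4D7 (11 bits → U+04D7).

U+04D7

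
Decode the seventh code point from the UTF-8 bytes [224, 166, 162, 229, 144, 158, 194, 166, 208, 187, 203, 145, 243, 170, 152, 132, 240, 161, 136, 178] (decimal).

U+21232

Offset 0: leading byte 0xE0 = 11100000 → 3-byte char #1 = E0 A6 A2.
Offset 3: leading byte 0xE5 = 11100101 → 3-byte char #2 = E5 90 9E.
Offset 6: leading byte 0xC2 = 11000010 → 2-byte char #3 = C2 A6.
Offset 8: leading byte 0xD0 = 11010000 → 2-byte char #4 = D0 BB.
Offset 10: leading byte 0xCB = 11001011 → 2-byte char #5 = CB 91.
Offset 12: leading byte 0xF3 = 11110011 → 4-byte char #6 = F3 AA 98 84.
Offset 16: leading byte 0xF0 = 11110000 → 4-byte char #7 = F0 A1 88 B2.
Leading byte 0xF0 = 11110000 matches 11110xxx → 4-byte sequence.
Byte 1: 0xF0 = 11110000, payload 000 (3 bits).
Byte 2: 0xA1 = 10100001 (10xxxxxx ✓), payload 100001.
Byte 3: 0x88 = 10001000 (10xxxxxx ✓), payload 001000.
Byte 4: 0xB2 = 10110010 (10xxxxxx ✓), payload 110010.
Concatenate: 000100001001000110010 = 0x21232 (21 bits → U+21232).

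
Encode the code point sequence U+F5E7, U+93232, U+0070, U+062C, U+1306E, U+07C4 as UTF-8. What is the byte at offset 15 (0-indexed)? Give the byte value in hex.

U+F5E7 → 3-byte form EF 97 A7 at offsets 0–2.
U+93232 → 4-byte form F2 93 88 B2 at offsets 3–6.
U+0070 → 1-byte form 70 at offsets 7–7.
U+062C → 2-byte form D8 AC at offsets 8–9.
U+1306E → 4-byte form F0 93 81 AE at offsets 10–13.
U+07C4 → 2-byte form DF 84 at offsets 14–15.
Offset 15 falls in char 6's range; it's byte 2 of DF 84 = 0x84.

0x84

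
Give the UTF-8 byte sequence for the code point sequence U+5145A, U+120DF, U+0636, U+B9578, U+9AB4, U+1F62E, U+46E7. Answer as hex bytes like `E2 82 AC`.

F1 91 91 9A F0 92 83 9F D8 B6 F2 B9 95 B8 E9 AA B4 F0 9F 98 AE E4 9B A7

U+5145A: 4-byte form → F1 91 91 9A.
U+120DF: 4-byte form → F0 92 83 9F.
U+0636: 2-byte form → D8 B6.
U+B9578: 4-byte form → F2 B9 95 B8.
U+9AB4: 3-byte form → E9 AA B4.
U+1F62E: 4-byte form → F0 9F 98 AE.
U+46E7: 3-byte form → E4 9B A7.
Concatenated (24 bytes): F1 91 91 9A F0 92 83 9F D8 B6 F2 B9 95 B8 E9 AA B4 F0 9F 98 AE E4 9B A7.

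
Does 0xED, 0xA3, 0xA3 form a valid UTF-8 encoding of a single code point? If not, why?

Structurally a 3-byte sequence; payload = 0xD8E3.
But 0xD8E3 is in U+D800–U+DFFF, the surrogate range. Surrogates are not Unicode scalar values and are forbidden in UTF-8.

invalid (encodes a surrogate (U+D800–U+DFFF))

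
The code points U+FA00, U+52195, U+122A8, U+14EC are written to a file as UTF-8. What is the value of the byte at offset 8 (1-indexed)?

1-indexed offset 8 is 0-indexed offset 7.
U+FA00 → 3-byte form EF A8 80 at offsets 0–2.
U+52195 → 4-byte form F1 92 86 95 at offsets 3–6.
U+122A8 → 4-byte form F0 92 8A A8 at offsets 7–10.
Offset 7 falls in char 3's range; it's byte 1 of F0 92 8A A8 = 0xF0.

0xF0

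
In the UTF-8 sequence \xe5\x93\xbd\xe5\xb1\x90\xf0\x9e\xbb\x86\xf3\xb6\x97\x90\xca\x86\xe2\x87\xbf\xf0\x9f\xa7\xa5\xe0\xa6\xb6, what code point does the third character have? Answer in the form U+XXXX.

Offset 0: leading byte 0xE5 = 11100101 → 3-byte char #1 = E5 93 BD.
Offset 3: leading byte 0xE5 = 11100101 → 3-byte char #2 = E5 B1 90.
Offset 6: leading byte 0xF0 = 11110000 → 4-byte char #3 = F0 9E BB 86.
Leading byte 0xF0 = 11110000 matches 11110xxx → 4-byte sequence.
Byte 1: 0xF0 = 11110000, payload 000 (3 bits).
Byte 2: 0x9E = 10011110 (10xxxxxx ✓), payload 011110.
Byte 3: 0xBB = 10111011 (10xxxxxx ✓), payload 111011.
Byte 4: 0x86 = 10000110 (10xxxxxx ✓), payload 000110.
Concatenate: 000011110111011000110 = 0x1EEC6 (21 bits → U+1EEC6).

U+1EEC6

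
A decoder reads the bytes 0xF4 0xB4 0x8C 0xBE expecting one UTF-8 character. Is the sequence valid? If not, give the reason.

invalid (encodes a value above U+10FFFF)

Leading byte 0xF4 = 11110100 → 4-byte form.
Payload = 0x13433E, which exceeds U+10FFFF, the maximum Unicode code point. (Leading bytes F5–FF, or F4 followed by ≥ 0x90, are invalid.)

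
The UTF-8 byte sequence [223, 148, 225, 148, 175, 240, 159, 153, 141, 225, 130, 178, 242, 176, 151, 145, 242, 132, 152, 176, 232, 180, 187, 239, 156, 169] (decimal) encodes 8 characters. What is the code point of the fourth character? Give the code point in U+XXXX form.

U+10B2

Offset 0: leading byte 0xDF = 11011111 → 2-byte char #1 = DF 94.
Offset 2: leading byte 0xE1 = 11100001 → 3-byte char #2 = E1 94 AF.
Offset 5: leading byte 0xF0 = 11110000 → 4-byte char #3 = F0 9F 99 8D.
Offset 9: leading byte 0xE1 = 11100001 → 3-byte char #4 = E1 82 B2.
Leading byte 0xE1 = 11100001 matches 1110xxxx → 3-byte sequence.
Byte 1: 0xE1 = 11100001, payload 0001 (4 bits).
Byte 2: 0x82 = 10000010 (10xxxxxx ✓), payload 000010.
Byte 3: 0xB2 = 10110010 (10xxxxxx ✓), payload 110010.
Concatenate: 0001000010110010 = 0x10B2 (16 bits → U+10B2).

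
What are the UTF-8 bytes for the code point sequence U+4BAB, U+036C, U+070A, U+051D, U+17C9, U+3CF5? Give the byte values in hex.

E4 AE AB CD AC DC 8A D4 9D E1 9F 89 E3 B3 B5

U+4BAB: 3-byte form → E4 AE AB.
U+036C: 2-byte form → CD AC.
U+070A: 2-byte form → DC 8A.
U+051D: 2-byte form → D4 9D.
U+17C9: 3-byte form → E1 9F 89.
U+3CF5: 3-byte form → E3 B3 B5.
Concatenated (15 bytes): E4 AE AB CD AC DC 8A D4 9D E1 9F 89 E3 B3 B5.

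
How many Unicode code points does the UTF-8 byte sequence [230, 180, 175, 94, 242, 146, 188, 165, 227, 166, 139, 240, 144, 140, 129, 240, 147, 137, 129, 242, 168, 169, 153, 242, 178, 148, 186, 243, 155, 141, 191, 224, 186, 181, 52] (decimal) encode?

11

Byte at offset 0: 0xE6 = 11100110 → 3-byte char (#1). Advance 3.
Byte at offset 3: 0x5E = 01011110 → 1-byte char (#2). Advance 1.
Byte at offset 4: 0xF2 = 11110010 → 4-byte char (#3). Advance 4.
Byte at offset 8: 0xE3 = 11100011 → 3-byte char (#4). Advance 3.
Byte at offset 11: 0xF0 = 11110000 → 4-byte char (#5). Advance 4.
Byte at offset 15: 0xF0 = 11110000 → 4-byte char (#6). Advance 4.
Byte at offset 19: 0xF2 = 11110010 → 4-byte char (#7). Advance 4.
Byte at offset 23: 0xF2 = 11110010 → 4-byte char (#8). Advance 4.
Byte at offset 27: 0xF3 = 11110011 → 4-byte char (#9). Advance 4.
Byte at offset 31: 0xE0 = 11100000 → 3-byte char (#10). Advance 3.
Byte at offset 34: 0x34 = 00110100 → 1-byte char (#11). Advance 1.
Reached end at offset 35 after 11 code points.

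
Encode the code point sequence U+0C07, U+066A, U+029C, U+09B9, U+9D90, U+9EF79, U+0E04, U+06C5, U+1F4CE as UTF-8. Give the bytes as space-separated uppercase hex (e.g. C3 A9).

E0 B0 87 D9 AA CA 9C E0 A6 B9 E9 B6 90 F2 9E BD B9 E0 B8 84 DB 85 F0 9F 93 8E

U+0C07: 3-byte form → E0 B0 87.
U+066A: 2-byte form → D9 AA.
U+029C: 2-byte form → CA 9C.
U+09B9: 3-byte form → E0 A6 B9.
U+9D90: 3-byte form → E9 B6 90.
U+9EF79: 4-byte form → F2 9E BD B9.
U+0E04: 3-byte form → E0 B8 84.
U+06C5: 2-byte form → DB 85.
U+1F4CE: 4-byte form → F0 9F 93 8E.
Concatenated (26 bytes): E0 B0 87 D9 AA CA 9C E0 A6 B9 E9 B6 90 F2 9E BD B9 E0 B8 84 DB 85 F0 9F 93 8E.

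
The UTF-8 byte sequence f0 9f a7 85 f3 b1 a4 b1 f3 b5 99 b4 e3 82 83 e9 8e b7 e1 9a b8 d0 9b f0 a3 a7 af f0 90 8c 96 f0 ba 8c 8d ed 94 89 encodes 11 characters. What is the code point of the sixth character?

U+16B8

Offset 0: leading byte 0xF0 = 11110000 → 4-byte char #1 = F0 9F A7 85.
Offset 4: leading byte 0xF3 = 11110011 → 4-byte char #2 = F3 B1 A4 B1.
Offset 8: leading byte 0xF3 = 11110011 → 4-byte char #3 = F3 B5 99 B4.
Offset 12: leading byte 0xE3 = 11100011 → 3-byte char #4 = E3 82 83.
Offset 15: leading byte 0xE9 = 11101001 → 3-byte char #5 = E9 8E B7.
Offset 18: leading byte 0xE1 = 11100001 → 3-byte char #6 = E1 9A B8.
Leading byte 0xE1 = 11100001 matches 1110xxxx → 3-byte sequence.
Byte 1: 0xE1 = 11100001, payload 0001 (4 bits).
Byte 2: 0x9A = 10011010 (10xxxxxx ✓), payload 011010.
Byte 3: 0xB8 = 10111000 (10xxxxxx ✓), payload 111000.
Concatenate: 0001011010111000 = 0x16B8 (16 bits → U+16B8).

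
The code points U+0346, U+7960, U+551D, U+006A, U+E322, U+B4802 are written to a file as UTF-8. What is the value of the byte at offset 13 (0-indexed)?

U+0346 → 2-byte form CD 86 at offsets 0–1.
U+7960 → 3-byte form E7 A5 A0 at offsets 2–4.
U+551D → 3-byte form E5 94 9D at offsets 5–7.
U+006A → 1-byte form 6A at offsets 8–8.
U+E322 → 3-byte form EE 8C A2 at offsets 9–11.
U+B4802 → 4-byte form F2 B4 A0 82 at offsets 12–15.
Offset 13 falls in char 6's range; it's byte 2 of F2 B4 A0 82 = 0xB4.

0xB4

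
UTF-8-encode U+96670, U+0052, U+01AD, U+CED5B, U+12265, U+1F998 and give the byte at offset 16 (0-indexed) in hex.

0x9F

U+96670 → 4-byte form F2 96 99 B0 at offsets 0–3.
U+0052 → 1-byte form 52 at offsets 4–4.
U+01AD → 2-byte form C6 AD at offsets 5–6.
U+CED5B → 4-byte form F3 8E B5 9B at offsets 7–10.
U+12265 → 4-byte form F0 92 89 A5 at offsets 11–14.
U+1F998 → 4-byte form F0 9F A6 98 at offsets 15–18.
Offset 16 falls in char 6's range; it's byte 2 of F0 9F A6 98 = 0x9F.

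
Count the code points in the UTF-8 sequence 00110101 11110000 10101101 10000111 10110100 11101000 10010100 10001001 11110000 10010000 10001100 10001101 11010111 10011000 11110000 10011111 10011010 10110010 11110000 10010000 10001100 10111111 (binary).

Byte at offset 0: 0x35 = 00110101 → 1-byte char (#1). Advance 1.
Byte at offset 1: 0xF0 = 11110000 → 4-byte char (#2). Advance 4.
Byte at offset 5: 0xE8 = 11101000 → 3-byte char (#3). Advance 3.
Byte at offset 8: 0xF0 = 11110000 → 4-byte char (#4). Advance 4.
Byte at offset 12: 0xD7 = 11010111 → 2-byte char (#5). Advance 2.
Byte at offset 14: 0xF0 = 11110000 → 4-byte char (#6). Advance 4.
Byte at offset 18: 0xF0 = 11110000 → 4-byte char (#7). Advance 4.
Reached end at offset 22 after 7 code points.

7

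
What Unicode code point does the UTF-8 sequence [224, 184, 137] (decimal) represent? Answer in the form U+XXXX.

Leading byte 0xE0 = 11100000 matches 1110xxxx → 3-byte sequence.
Byte 1: 0xE0 = 11100000, payload 0000 (4 bits).
Byte 2: 0xB8 = 10111000 (10xxxxxx ✓), payload 111000.
Byte 3: 0x89 = 10001001 (10xxxxxx ✓), payload 001001.
Concatenate: 0000111000001001 = 0xE09 (16 bits → U+0E09).

U+0E09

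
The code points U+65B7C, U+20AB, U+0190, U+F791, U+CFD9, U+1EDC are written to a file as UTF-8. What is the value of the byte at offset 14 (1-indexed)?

1-indexed offset 14 is 0-indexed offset 13.
U+65B7C → 4-byte form F1 A5 AD BC at offsets 0–3.
U+20AB → 3-byte form E2 82 AB at offsets 4–6.
U+0190 → 2-byte form C6 90 at offsets 7–8.
U+F791 → 3-byte form EF 9E 91 at offsets 9–11.
U+CFD9 → 3-byte form EC BF 99 at offsets 12–14.
Offset 13 falls in char 5's range; it's byte 2 of EC BF 99 = 0xBF.

0xBF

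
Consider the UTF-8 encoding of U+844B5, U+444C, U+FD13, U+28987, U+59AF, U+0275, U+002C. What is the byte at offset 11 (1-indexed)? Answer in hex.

0xF0

1-indexed offset 11 is 0-indexed offset 10.
U+844B5 → 4-byte form F2 84 92 B5 at offsets 0–3.
U+444C → 3-byte form E4 91 8C at offsets 4–6.
U+FD13 → 3-byte form EF B4 93 at offsets 7–9.
U+28987 → 4-byte form F0 A8 A6 87 at offsets 10–13.
Offset 10 falls in char 4's range; it's byte 1 of F0 A8 A6 87 = 0xF0.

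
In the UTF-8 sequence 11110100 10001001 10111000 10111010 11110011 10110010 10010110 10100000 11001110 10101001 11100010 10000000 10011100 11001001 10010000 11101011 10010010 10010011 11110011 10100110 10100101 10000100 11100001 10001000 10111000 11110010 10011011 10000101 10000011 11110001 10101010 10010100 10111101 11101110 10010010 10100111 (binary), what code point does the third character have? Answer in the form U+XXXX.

U+03A9

Offset 0: leading byte 0xF4 = 11110100 → 4-byte char #1 = F4 89 B8 BA.
Offset 4: leading byte 0xF3 = 11110011 → 4-byte char #2 = F3 B2 96 A0.
Offset 8: leading byte 0xCE = 11001110 → 2-byte char #3 = CE A9.
Leading byte 0xCE = 11001110 matches 110xxxxx → 2-byte sequence.
Byte 1: 0xCE = 11001110, payload 01110 (5 bits).
Byte 2: 0xA9 = 10101001 (10xxxxxx ✓), payload 101001.
Concatenate: 01110101001 = 0x3A9 (11 bits → U+03A9).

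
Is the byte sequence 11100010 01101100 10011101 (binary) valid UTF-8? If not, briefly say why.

invalid (non-continuation byte where continuation expected)

Leading byte 0xE2 = 11100010 → 3-byte form.
Byte 2 is 0x6C = 01101100, which is not 10xxxxxx — expected a continuation byte.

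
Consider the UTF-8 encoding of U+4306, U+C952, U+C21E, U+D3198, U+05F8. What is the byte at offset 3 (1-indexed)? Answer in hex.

1-indexed offset 3 is 0-indexed offset 2.
U+4306 → 3-byte form E4 8C 86 at offsets 0–2.
Offset 2 falls in char 1's range; it's byte 3 of E4 8C 86 = 0x86.

0x86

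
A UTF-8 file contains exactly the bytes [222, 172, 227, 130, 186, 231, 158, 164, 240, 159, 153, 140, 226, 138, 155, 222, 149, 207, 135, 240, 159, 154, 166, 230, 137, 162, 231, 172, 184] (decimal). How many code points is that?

10

Byte at offset 0: 0xDE = 11011110 → 2-byte char (#1). Advance 2.
Byte at offset 2: 0xE3 = 11100011 → 3-byte char (#2). Advance 3.
Byte at offset 5: 0xE7 = 11100111 → 3-byte char (#3). Advance 3.
Byte at offset 8: 0xF0 = 11110000 → 4-byte char (#4). Advance 4.
Byte at offset 12: 0xE2 = 11100010 → 3-byte char (#5). Advance 3.
Byte at offset 15: 0xDE = 11011110 → 2-byte char (#6). Advance 2.
Byte at offset 17: 0xCF = 11001111 → 2-byte char (#7). Advance 2.
Byte at offset 19: 0xF0 = 11110000 → 4-byte char (#8). Advance 4.
Byte at offset 23: 0xE6 = 11100110 → 3-byte char (#9). Advance 3.
Byte at offset 26: 0xE7 = 11100111 → 3-byte char (#10). Advance 3.
Reached end at offset 29 after 10 code points.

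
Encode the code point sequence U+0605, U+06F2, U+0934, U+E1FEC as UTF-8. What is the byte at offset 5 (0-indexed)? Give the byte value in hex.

0xA4

U+0605 → 2-byte form D8 85 at offsets 0–1.
U+06F2 → 2-byte form DB B2 at offsets 2–3.
U+0934 → 3-byte form E0 A4 B4 at offsets 4–6.
Offset 5 falls in char 3's range; it's byte 2 of E0 A4 B4 = 0xA4.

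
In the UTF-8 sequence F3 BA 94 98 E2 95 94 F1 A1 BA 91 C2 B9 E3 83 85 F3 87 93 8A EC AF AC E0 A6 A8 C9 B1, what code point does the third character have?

Offset 0: leading byte 0xF3 = 11110011 → 4-byte char #1 = F3 BA 94 98.
Offset 4: leading byte 0xE2 = 11100010 → 3-byte char #2 = E2 95 94.
Offset 7: leading byte 0xF1 = 11110001 → 4-byte char #3 = F1 A1 BA 91.
Leading byte 0xF1 = 11110001 matches 11110xxx → 4-byte sequence.
Byte 1: 0xF1 = 11110001, payload 001 (3 bits).
Byte 2: 0xA1 = 10100001 (10xxxxxx ✓), payload 100001.
Byte 3: 0xBA = 10111010 (10xxxxxx ✓), payload 111010.
Byte 4: 0x91 = 10010001 (10xxxxxx ✓), payload 010001.
Concatenate: 001100001111010010001 = 0x61E91 (21 bits → U+61E91).

U+61E91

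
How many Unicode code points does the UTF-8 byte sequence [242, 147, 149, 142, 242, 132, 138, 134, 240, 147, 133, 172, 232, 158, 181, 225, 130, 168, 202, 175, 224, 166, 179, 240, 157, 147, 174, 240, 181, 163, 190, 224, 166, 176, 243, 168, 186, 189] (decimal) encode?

11

Byte at offset 0: 0xF2 = 11110010 → 4-byte char (#1). Advance 4.
Byte at offset 4: 0xF2 = 11110010 → 4-byte char (#2). Advance 4.
Byte at offset 8: 0xF0 = 11110000 → 4-byte char (#3). Advance 4.
Byte at offset 12: 0xE8 = 11101000 → 3-byte char (#4). Advance 3.
Byte at offset 15: 0xE1 = 11100001 → 3-byte char (#5). Advance 3.
Byte at offset 18: 0xCA = 11001010 → 2-byte char (#6). Advance 2.
Byte at offset 20: 0xE0 = 11100000 → 3-byte char (#7). Advance 3.
Byte at offset 23: 0xF0 = 11110000 → 4-byte char (#8). Advance 4.
Byte at offset 27: 0xF0 = 11110000 → 4-byte char (#9). Advance 4.
Byte at offset 31: 0xE0 = 11100000 → 3-byte char (#10). Advance 3.
Byte at offset 34: 0xF3 = 11110011 → 4-byte char (#11). Advance 4.
Reached end at offset 38 after 11 code points.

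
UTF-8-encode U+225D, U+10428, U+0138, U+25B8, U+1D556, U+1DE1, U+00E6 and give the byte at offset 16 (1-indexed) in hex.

1-indexed offset 16 is 0-indexed offset 15.
U+225D → 3-byte form E2 89 9D at offsets 0–2.
U+10428 → 4-byte form F0 90 90 A8 at offsets 3–6.
U+0138 → 2-byte form C4 B8 at offsets 7–8.
U+25B8 → 3-byte form E2 96 B8 at offsets 9–11.
U+1D556 → 4-byte form F0 9D 95 96 at offsets 12–15.
Offset 15 falls in char 5's range; it's byte 4 of F0 9D 95 96 = 0x96.

0x96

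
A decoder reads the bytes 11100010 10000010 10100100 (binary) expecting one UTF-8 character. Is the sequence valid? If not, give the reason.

valid

Leading byte 0xE2 = 11100010 → 3-byte form.
Continuation bytes 0x82=10000010, 0xA4=10100100 all match 10xxxxxx.
Decoded value 0x20A4 is ≥ 0x800 (shortest form) and not a surrogate.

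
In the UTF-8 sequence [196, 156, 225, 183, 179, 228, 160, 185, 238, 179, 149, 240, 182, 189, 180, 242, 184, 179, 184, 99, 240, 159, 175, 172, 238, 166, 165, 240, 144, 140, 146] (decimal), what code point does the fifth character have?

Offset 0: leading byte 0xC4 = 11000100 → 2-byte char #1 = C4 9C.
Offset 2: leading byte 0xE1 = 11100001 → 3-byte char #2 = E1 B7 B3.
Offset 5: leading byte 0xE4 = 11100100 → 3-byte char #3 = E4 A0 B9.
Offset 8: leading byte 0xEE = 11101110 → 3-byte char #4 = EE B3 95.
Offset 11: leading byte 0xF0 = 11110000 → 4-byte char #5 = F0 B6 BD B4.
Leading byte 0xF0 = 11110000 matches 11110xxx → 4-byte sequence.
Byte 1: 0xF0 = 11110000, payload 000 (3 bits).
Byte 2: 0xB6 = 10110110 (10xxxxxx ✓), payload 110110.
Byte 3: 0xBD = 10111101 (10xxxxxx ✓), payload 111101.
Byte 4: 0xB4 = 10110100 (10xxxxxx ✓), payload 110100.
Concatenate: 000110110111101110100 = 0x36F74 (21 bits → U+36F74).

U+36F74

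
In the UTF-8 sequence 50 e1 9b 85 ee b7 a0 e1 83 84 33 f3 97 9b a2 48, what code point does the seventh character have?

Offset 0: leading byte 0x50 = 01010000 → 1-byte char #1 = 50.
Offset 1: leading byte 0xE1 = 11100001 → 3-byte char #2 = E1 9B 85.
Offset 4: leading byte 0xEE = 11101110 → 3-byte char #3 = EE B7 A0.
Offset 7: leading byte 0xE1 = 11100001 → 3-byte char #4 = E1 83 84.
Offset 10: leading byte 0x33 = 00110011 → 1-byte char #5 = 33.
Offset 11: leading byte 0xF3 = 11110011 → 4-byte char #6 = F3 97 9B A2.
Offset 15: leading byte 0x48 = 01001000 → 1-byte char #7 = 48.
Leading byte 0x48 = 01001000 matches 0xxxxxxx → 1-byte sequence.
Byte 1: 0x48 = 01001000, payload 1001000 (7 bits).
Concatenate: 1001000 = 0x48 (7 bits → U+0048).

U+0048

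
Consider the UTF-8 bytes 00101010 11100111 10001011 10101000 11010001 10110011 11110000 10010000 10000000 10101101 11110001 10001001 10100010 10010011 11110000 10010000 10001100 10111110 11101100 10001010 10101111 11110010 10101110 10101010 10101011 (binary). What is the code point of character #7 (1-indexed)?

U+C2AF

Offset 0: leading byte 0x2A = 00101010 → 1-byte char #1 = 2A.
Offset 1: leading byte 0xE7 = 11100111 → 3-byte char #2 = E7 8B A8.
Offset 4: leading byte 0xD1 = 11010001 → 2-byte char #3 = D1 B3.
Offset 6: leading byte 0xF0 = 11110000 → 4-byte char #4 = F0 90 80 AD.
Offset 10: leading byte 0xF1 = 11110001 → 4-byte char #5 = F1 89 A2 93.
Offset 14: leading byte 0xF0 = 11110000 → 4-byte char #6 = F0 90 8C BE.
Offset 18: leading byte 0xEC = 11101100 → 3-byte char #7 = EC 8A AF.
Leading byte 0xEC = 11101100 matches 1110xxxx → 3-byte sequence.
Byte 1: 0xEC = 11101100, payload 1100 (4 bits).
Byte 2: 0x8A = 10001010 (10xxxxxx ✓), payload 001010.
Byte 3: 0xAF = 10101111 (10xxxxxx ✓), payload 101111.
Concatenate: 1100001010101111 = 0xC2AF (16 bits → U+C2AF).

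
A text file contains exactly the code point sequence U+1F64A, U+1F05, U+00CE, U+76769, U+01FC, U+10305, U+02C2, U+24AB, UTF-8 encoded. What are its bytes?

F0 9F 99 8A E1 BC 85 C3 8E F1 B6 9D A9 C7 BC F0 90 8C 85 CB 82 E2 92 AB

U+1F64A: 4-byte form → F0 9F 99 8A.
U+1F05: 3-byte form → E1 BC 85.
U+00CE: 2-byte form → C3 8E.
U+76769: 4-byte form → F1 B6 9D A9.
U+01FC: 2-byte form → C7 BC.
U+10305: 4-byte form → F0 90 8C 85.
U+02C2: 2-byte form → CB 82.
U+24AB: 3-byte form → E2 92 AB.
Concatenated (24 bytes): F0 9F 99 8A E1 BC 85 C3 8E F1 B6 9D A9 C7 BC F0 90 8C 85 CB 82 E2 92 AB.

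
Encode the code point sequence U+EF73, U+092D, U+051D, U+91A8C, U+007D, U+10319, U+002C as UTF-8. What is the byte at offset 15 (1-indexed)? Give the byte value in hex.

1-indexed offset 15 is 0-indexed offset 14.
U+EF73 → 3-byte form EE BD B3 at offsets 0–2.
U+092D → 3-byte form E0 A4 AD at offsets 3–5.
U+051D → 2-byte form D4 9D at offsets 6–7.
U+91A8C → 4-byte form F2 91 AA 8C at offsets 8–11.
U+007D → 1-byte form 7D at offsets 12–12.
U+10319 → 4-byte form F0 90 8C 99 at offsets 13–16.
Offset 14 falls in char 6's range; it's byte 2 of F0 90 8C 99 = 0x90.

0x90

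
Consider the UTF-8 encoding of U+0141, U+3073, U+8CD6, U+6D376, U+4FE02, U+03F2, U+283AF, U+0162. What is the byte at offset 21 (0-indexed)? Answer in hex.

0xAF

U+0141 → 2-byte form C5 81 at offsets 0–1.
U+3073 → 3-byte form E3 81 B3 at offsets 2–4.
U+8CD6 → 3-byte form E8 B3 96 at offsets 5–7.
U+6D376 → 4-byte form F1 AD 8D B6 at offsets 8–11.
U+4FE02 → 4-byte form F1 8F B8 82 at offsets 12–15.
U+03F2 → 2-byte form CF B2 at offsets 16–17.
U+283AF → 4-byte form F0 A8 8E AF at offsets 18–21.
Offset 21 falls in char 7's range; it's byte 4 of F0 A8 8E AF = 0xAF.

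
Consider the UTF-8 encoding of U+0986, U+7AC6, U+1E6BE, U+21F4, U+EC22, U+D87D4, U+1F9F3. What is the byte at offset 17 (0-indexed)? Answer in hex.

U+0986 → 3-byte form E0 A6 86 at offsets 0–2.
U+7AC6 → 3-byte form E7 AB 86 at offsets 3–5.
U+1E6BE → 4-byte form F0 9E 9A BE at offsets 6–9.
U+21F4 → 3-byte form E2 87 B4 at offsets 10–12.
U+EC22 → 3-byte form EE B0 A2 at offsets 13–15.
U+D87D4 → 4-byte form F3 98 9F 94 at offsets 16–19.
Offset 17 falls in char 6's range; it's byte 2 of F3 98 9F 94 = 0x98.

0x98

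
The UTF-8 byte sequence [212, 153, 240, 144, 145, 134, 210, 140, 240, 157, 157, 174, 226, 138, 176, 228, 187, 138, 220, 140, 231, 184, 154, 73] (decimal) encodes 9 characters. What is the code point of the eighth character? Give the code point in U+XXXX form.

U+7E1A

Offset 0: leading byte 0xD4 = 11010100 → 2-byte char #1 = D4 99.
Offset 2: leading byte 0xF0 = 11110000 → 4-byte char #2 = F0 90 91 86.
Offset 6: leading byte 0xD2 = 11010010 → 2-byte char #3 = D2 8C.
Offset 8: leading byte 0xF0 = 11110000 → 4-byte char #4 = F0 9D 9D AE.
Offset 12: leading byte 0xE2 = 11100010 → 3-byte char #5 = E2 8A B0.
Offset 15: leading byte 0xE4 = 11100100 → 3-byte char #6 = E4 BB 8A.
Offset 18: leading byte 0xDC = 11011100 → 2-byte char #7 = DC 8C.
Offset 20: leading byte 0xE7 = 11100111 → 3-byte char #8 = E7 B8 9A.
Leading byte 0xE7 = 11100111 matches 1110xxxx → 3-byte sequence.
Byte 1: 0xE7 = 11100111, payload 0111 (4 bits).
Byte 2: 0xB8 = 10111000 (10xxxxxx ✓), payload 111000.
Byte 3: 0x9A = 10011010 (10xxxxxx ✓), payload 011010.
Concatenate: 0111111000011010 = 0x7E1A (16 bits → U+7E1A).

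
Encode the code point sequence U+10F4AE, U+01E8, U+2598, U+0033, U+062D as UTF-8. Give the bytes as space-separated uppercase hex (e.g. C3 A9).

U+10F4AE: 4-byte form → F4 8F 92 AE.
U+01E8: 2-byte form → C7 A8.
U+2598: 3-byte form → E2 96 98.
U+0033: 1-byte form → 33.
U+062D: 2-byte form → D8 AD.
Concatenated (12 bytes): F4 8F 92 AE C7 A8 E2 96 98 33 D8 AD.

F4 8F 92 AE C7 A8 E2 96 98 33 D8 AD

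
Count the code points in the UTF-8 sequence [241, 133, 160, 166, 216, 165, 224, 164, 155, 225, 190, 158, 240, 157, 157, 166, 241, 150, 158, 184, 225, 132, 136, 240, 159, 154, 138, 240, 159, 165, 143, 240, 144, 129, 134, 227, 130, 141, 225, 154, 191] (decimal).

12

Byte at offset 0: 0xF1 = 11110001 → 4-byte char (#1). Advance 4.
Byte at offset 4: 0xD8 = 11011000 → 2-byte char (#2). Advance 2.
Byte at offset 6: 0xE0 = 11100000 → 3-byte char (#3). Advance 3.
Byte at offset 9: 0xE1 = 11100001 → 3-byte char (#4). Advance 3.
Byte at offset 12: 0xF0 = 11110000 → 4-byte char (#5). Advance 4.
Byte at offset 16: 0xF1 = 11110001 → 4-byte char (#6). Advance 4.
Byte at offset 20: 0xE1 = 11100001 → 3-byte char (#7). Advance 3.
Byte at offset 23: 0xF0 = 11110000 → 4-byte char (#8). Advance 4.
Byte at offset 27: 0xF0 = 11110000 → 4-byte char (#9). Advance 4.
Byte at offset 31: 0xF0 = 11110000 → 4-byte char (#10). Advance 4.
Byte at offset 35: 0xE3 = 11100011 → 3-byte char (#11). Advance 3.
Byte at offset 38: 0xE1 = 11100001 → 3-byte char (#12). Advance 3.
Reached end at offset 41 after 12 code points.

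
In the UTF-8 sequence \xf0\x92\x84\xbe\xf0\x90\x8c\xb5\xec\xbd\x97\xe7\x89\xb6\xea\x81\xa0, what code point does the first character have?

U+1213E

Offset 0: leading byte 0xF0 = 11110000 → 4-byte char #1 = F0 92 84 BE.
Leading byte 0xF0 = 11110000 matches 11110xxx → 4-byte sequence.
Byte 1: 0xF0 = 11110000, payload 000 (3 bits).
Byte 2: 0x92 = 10010010 (10xxxxxx ✓), payload 010010.
Byte 3: 0x84 = 10000100 (10xxxxxx ✓), payload 000100.
Byte 4: 0xBE = 10111110 (10xxxxxx ✓), payload 111110.
Concatenate: 000010010000100111110 = 0x1213E (21 bits → U+1213E).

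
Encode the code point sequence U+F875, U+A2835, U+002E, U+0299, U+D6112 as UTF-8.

U+F875: 3-byte form → EF A1 B5.
U+A2835: 4-byte form → F2 A2 A0 B5.
U+002E: 1-byte form → 2E.
U+0299: 2-byte form → CA 99.
U+D6112: 4-byte form → F3 96 84 92.
Concatenated (14 bytes): EF A1 B5 F2 A2 A0 B5 2E CA 99 F3 96 84 92.

EF A1 B5 F2 A2 A0 B5 2E CA 99 F3 96 84 92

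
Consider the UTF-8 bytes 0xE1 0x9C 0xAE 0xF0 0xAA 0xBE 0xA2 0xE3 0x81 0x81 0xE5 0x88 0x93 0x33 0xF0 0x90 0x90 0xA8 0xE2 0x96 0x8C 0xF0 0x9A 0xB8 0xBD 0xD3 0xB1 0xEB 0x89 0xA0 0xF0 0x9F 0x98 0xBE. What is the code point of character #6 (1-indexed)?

Offset 0: leading byte 0xE1 = 11100001 → 3-byte char #1 = E1 9C AE.
Offset 3: leading byte 0xF0 = 11110000 → 4-byte char #2 = F0 AA BE A2.
Offset 7: leading byte 0xE3 = 11100011 → 3-byte char #3 = E3 81 81.
Offset 10: leading byte 0xE5 = 11100101 → 3-byte char #4 = E5 88 93.
Offset 13: leading byte 0x33 = 00110011 → 1-byte char #5 = 33.
Offset 14: leading byte 0xF0 = 11110000 → 4-byte char #6 = F0 90 90 A8.
Leading byte 0xF0 = 11110000 matches 11110xxx → 4-byte sequence.
Byte 1: 0xF0 = 11110000, payload 000 (3 bits).
Byte 2: 0x90 = 10010000 (10xxxxxx ✓), payload 010000.
Byte 3: 0x90 = 10010000 (10xxxxxx ✓), payload 010000.
Byte 4: 0xA8 = 10101000 (10xxxxxx ✓), payload 101000.
Concatenate: 000010000010000101000 = 0x10428 (21 bits → U+10428).

U+10428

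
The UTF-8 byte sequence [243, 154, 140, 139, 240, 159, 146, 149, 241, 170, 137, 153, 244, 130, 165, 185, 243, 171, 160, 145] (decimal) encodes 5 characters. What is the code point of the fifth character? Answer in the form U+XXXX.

U+EB811

Offset 0: leading byte 0xF3 = 11110011 → 4-byte char #1 = F3 9A 8C 8B.
Offset 4: leading byte 0xF0 = 11110000 → 4-byte char #2 = F0 9F 92 95.
Offset 8: leading byte 0xF1 = 11110001 → 4-byte char #3 = F1 AA 89 99.
Offset 12: leading byte 0xF4 = 11110100 → 4-byte char #4 = F4 82 A5 B9.
Offset 16: leading byte 0xF3 = 11110011 → 4-byte char #5 = F3 AB A0 91.
Leading byte 0xF3 = 11110011 matches 11110xxx → 4-byte sequence.
Byte 1: 0xF3 = 11110011, payload 011 (3 bits).
Byte 2: 0xAB = 10101011 (10xxxxxx ✓), payload 101011.
Byte 3: 0xA0 = 10100000 (10xxxxxx ✓), payload 100000.
Byte 4: 0x91 = 10010001 (10xxxxxx ✓), payload 010001.
Concatenate: 011101011100000010001 = 0xEB811 (21 bits → U+EB811).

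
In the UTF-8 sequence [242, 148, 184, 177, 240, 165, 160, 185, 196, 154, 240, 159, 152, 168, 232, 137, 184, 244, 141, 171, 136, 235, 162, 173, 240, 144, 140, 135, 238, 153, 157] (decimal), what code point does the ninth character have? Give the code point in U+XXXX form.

Offset 0: leading byte 0xF2 = 11110010 → 4-byte char #1 = F2 94 B8 B1.
Offset 4: leading byte 0xF0 = 11110000 → 4-byte char #2 = F0 A5 A0 B9.
Offset 8: leading byte 0xC4 = 11000100 → 2-byte char #3 = C4 9A.
Offset 10: leading byte 0xF0 = 11110000 → 4-byte char #4 = F0 9F 98 A8.
Offset 14: leading byte 0xE8 = 11101000 → 3-byte char #5 = E8 89 B8.
Offset 17: leading byte 0xF4 = 11110100 → 4-byte char #6 = F4 8D AB 88.
Offset 21: leading byte 0xEB = 11101011 → 3-byte char #7 = EB A2 AD.
Offset 24: leading byte 0xF0 = 11110000 → 4-byte char #8 = F0 90 8C 87.
Offset 28: leading byte 0xEE = 11101110 → 3-byte char #9 = EE 99 9D.
Leading byte 0xEE = 11101110 matches 1110xxxx → 3-byte sequence.
Byte 1: 0xEE = 11101110, payload 1110 (4 bits).
Byte 2: 0x99 = 10011001 (10xxxxxx ✓), payload 011001.
Byte 3: 0x9D = 10011101 (10xxxxxx ✓), payload 011101.
Concatenate: 1110011001011101 = 0xE65D (16 bits → U+E65D).

U+E65D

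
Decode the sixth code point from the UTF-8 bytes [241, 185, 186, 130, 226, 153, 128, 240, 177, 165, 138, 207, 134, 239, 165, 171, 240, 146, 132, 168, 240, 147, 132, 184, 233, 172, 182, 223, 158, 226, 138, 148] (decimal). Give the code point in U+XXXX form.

Offset 0: leading byte 0xF1 = 11110001 → 4-byte char #1 = F1 B9 BA 82.
Offset 4: leading byte 0xE2 = 11100010 → 3-byte char #2 = E2 99 80.
Offset 7: leading byte 0xF0 = 11110000 → 4-byte char #3 = F0 B1 A5 8A.
Offset 11: leading byte 0xCF = 11001111 → 2-byte char #4 = CF 86.
Offset 13: leading byte 0xEF = 11101111 → 3-byte char #5 = EF A5 AB.
Offset 16: leading byte 0xF0 = 11110000 → 4-byte char #6 = F0 92 84 A8.
Leading byte 0xF0 = 11110000 matches 11110xxx → 4-byte sequence.
Byte 1: 0xF0 = 11110000, payload 000 (3 bits).
Byte 2: 0x92 = 10010010 (10xxxxxx ✓), payload 010010.
Byte 3: 0x84 = 10000100 (10xxxxxx ✓), payload 000100.
Byte 4: 0xA8 = 10101000 (10xxxxxx ✓), payload 101000.
Concatenate: 000010010000100101000 = 0x12128 (21 bits → U+12128).

U+12128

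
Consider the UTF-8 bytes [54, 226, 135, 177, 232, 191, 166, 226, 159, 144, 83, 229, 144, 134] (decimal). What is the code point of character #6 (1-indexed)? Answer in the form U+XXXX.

U+5406

Offset 0: leading byte 0x36 = 00110110 → 1-byte char #1 = 36.
Offset 1: leading byte 0xE2 = 11100010 → 3-byte char #2 = E2 87 B1.
Offset 4: leading byte 0xE8 = 11101000 → 3-byte char #3 = E8 BF A6.
Offset 7: leading byte 0xE2 = 11100010 → 3-byte char #4 = E2 9F 90.
Offset 10: leading byte 0x53 = 01010011 → 1-byte char #5 = 53.
Offset 11: leading byte 0xE5 = 11100101 → 3-byte char #6 = E5 90 86.
Leading byte 0xE5 = 11100101 matches 1110xxxx → 3-byte sequence.
Byte 1: 0xE5 = 11100101, payload 0101 (4 bits).
Byte 2: 0x90 = 10010000 (10xxxxxx ✓), payload 010000.
Byte 3: 0x86 = 10000110 (10xxxxxx ✓), payload 000110.
Concatenate: 0101010000000110 = 0x5406 (16 bits → U+5406).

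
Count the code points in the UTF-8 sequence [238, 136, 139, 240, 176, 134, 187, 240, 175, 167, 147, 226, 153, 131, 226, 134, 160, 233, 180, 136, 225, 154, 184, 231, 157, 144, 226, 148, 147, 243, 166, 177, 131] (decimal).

Byte at offset 0: 0xEE = 11101110 → 3-byte char (#1). Advance 3.
Byte at offset 3: 0xF0 = 11110000 → 4-byte char (#2). Advance 4.
Byte at offset 7: 0xF0 = 11110000 → 4-byte char (#3). Advance 4.
Byte at offset 11: 0xE2 = 11100010 → 3-byte char (#4). Advance 3.
Byte at offset 14: 0xE2 = 11100010 → 3-byte char (#5). Advance 3.
Byte at offset 17: 0xE9 = 11101001 → 3-byte char (#6). Advance 3.
Byte at offset 20: 0xE1 = 11100001 → 3-byte char (#7). Advance 3.
Byte at offset 23: 0xE7 = 11100111 → 3-byte char (#8). Advance 3.
Byte at offset 26: 0xE2 = 11100010 → 3-byte char (#9). Advance 3.
Byte at offset 29: 0xF3 = 11110011 → 4-byte char (#10). Advance 4.
Reached end at offset 33 after 10 code points.

10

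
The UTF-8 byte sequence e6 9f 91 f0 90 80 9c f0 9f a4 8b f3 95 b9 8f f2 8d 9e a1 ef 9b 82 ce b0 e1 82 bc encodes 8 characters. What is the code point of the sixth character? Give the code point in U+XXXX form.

U+F6C2

Offset 0: leading byte 0xE6 = 11100110 → 3-byte char #1 = E6 9F 91.
Offset 3: leading byte 0xF0 = 11110000 → 4-byte char #2 = F0 90 80 9C.
Offset 7: leading byte 0xF0 = 11110000 → 4-byte char #3 = F0 9F A4 8B.
Offset 11: leading byte 0xF3 = 11110011 → 4-byte char #4 = F3 95 B9 8F.
Offset 15: leading byte 0xF2 = 11110010 → 4-byte char #5 = F2 8D 9E A1.
Offset 19: leading byte 0xEF = 11101111 → 3-byte char #6 = EF 9B 82.
Leading byte 0xEF = 11101111 matches 1110xxxx → 3-byte sequence.
Byte 1: 0xEF = 11101111, payload 1111 (4 bits).
Byte 2: 0x9B = 10011011 (10xxxxxx ✓), payload 011011.
Byte 3: 0x82 = 10000010 (10xxxxxx ✓), payload 000010.
Concatenate: 1111011011000010 = 0xF6C2 (16 bits → U+F6C2).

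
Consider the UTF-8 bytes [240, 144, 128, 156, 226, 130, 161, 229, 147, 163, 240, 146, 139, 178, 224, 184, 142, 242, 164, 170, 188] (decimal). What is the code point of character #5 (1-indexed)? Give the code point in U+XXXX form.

U+0E0E

Offset 0: leading byte 0xF0 = 11110000 → 4-byte char #1 = F0 90 80 9C.
Offset 4: leading byte 0xE2 = 11100010 → 3-byte char #2 = E2 82 A1.
Offset 7: leading byte 0xE5 = 11100101 → 3-byte char #3 = E5 93 A3.
Offset 10: leading byte 0xF0 = 11110000 → 4-byte char #4 = F0 92 8B B2.
Offset 14: leading byte 0xE0 = 11100000 → 3-byte char #5 = E0 B8 8E.
Leading byte 0xE0 = 11100000 matches 1110xxxx → 3-byte sequence.
Byte 1: 0xE0 = 11100000, payload 0000 (4 bits).
Byte 2: 0xB8 = 10111000 (10xxxxxx ✓), payload 111000.
Byte 3: 0x8E = 10001110 (10xxxxxx ✓), payload 001110.
Concatenate: 0000111000001110 = 0xE0E (16 bits → U+0E0E).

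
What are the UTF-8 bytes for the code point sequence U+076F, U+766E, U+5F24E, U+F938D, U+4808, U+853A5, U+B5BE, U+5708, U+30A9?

DD AF E7 99 AE F1 9F 89 8E F3 B9 8E 8D E4 A0 88 F2 85 8E A5 EB 96 BE E5 9C 88 E3 82 A9

U+076F: 2-byte form → DD AF.
U+766E: 3-byte form → E7 99 AE.
U+5F24E: 4-byte form → F1 9F 89 8E.
U+F938D: 4-byte form → F3 B9 8E 8D.
U+4808: 3-byte form → E4 A0 88.
U+853A5: 4-byte form → F2 85 8E A5.
U+B5BE: 3-byte form → EB 96 BE.
U+5708: 3-byte form → E5 9C 88.
U+30A9: 3-byte form → E3 82 A9.
Concatenated (29 bytes): DD AF E7 99 AE F1 9F 89 8E F3 B9 8E 8D E4 A0 88 F2 85 8E A5 EB 96 BE E5 9C 88 E3 82 A9.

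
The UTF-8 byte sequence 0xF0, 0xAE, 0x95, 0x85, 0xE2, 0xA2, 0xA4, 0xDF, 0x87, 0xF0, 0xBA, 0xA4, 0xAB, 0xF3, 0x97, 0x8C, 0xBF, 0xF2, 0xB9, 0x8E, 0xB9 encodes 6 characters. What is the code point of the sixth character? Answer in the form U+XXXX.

Offset 0: leading byte 0xF0 = 11110000 → 4-byte char #1 = F0 AE 95 85.
Offset 4: leading byte 0xE2 = 11100010 → 3-byte char #2 = E2 A2 A4.
Offset 7: leading byte 0xDF = 11011111 → 2-byte char #3 = DF 87.
Offset 9: leading byte 0xF0 = 11110000 → 4-byte char #4 = F0 BA A4 AB.
Offset 13: leading byte 0xF3 = 11110011 → 4-byte char #5 = F3 97 8C BF.
Offset 17: leading byte 0xF2 = 11110010 → 4-byte char #6 = F2 B9 8E B9.
Leading byte 0xF2 = 11110010 matches 11110xxx → 4-byte sequence.
Byte 1: 0xF2 = 11110010, payload 010 (3 bits).
Byte 2: 0xB9 = 10111001 (10xxxxxx ✓), payload 111001.
Byte 3: 0x8E = 10001110 (10xxxxxx ✓), payload 001110.
Byte 4: 0xB9 = 10111001 (10xxxxxx ✓), payload 111001.
Concatenate: 010111001001110111001 = 0xB93B9 (21 bits → U+B93B9).

U+B93B9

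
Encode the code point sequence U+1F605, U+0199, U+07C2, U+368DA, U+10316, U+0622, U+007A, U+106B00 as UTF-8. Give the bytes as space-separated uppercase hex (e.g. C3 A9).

U+1F605: 4-byte form → F0 9F 98 85.
U+0199: 2-byte form → C6 99.
U+07C2: 2-byte form → DF 82.
U+368DA: 4-byte form → F0 B6 A3 9A.
U+10316: 4-byte form → F0 90 8C 96.
U+0622: 2-byte form → D8 A2.
U+007A: 1-byte form → 7A.
U+106B00: 4-byte form → F4 86 AC 80.
Concatenated (23 bytes): F0 9F 98 85 C6 99 DF 82 F0 B6 A3 9A F0 90 8C 96 D8 A2 7A F4 86 AC 80.

F0 9F 98 85 C6 99 DF 82 F0 B6 A3 9A F0 90 8C 96 D8 A2 7A F4 86 AC 80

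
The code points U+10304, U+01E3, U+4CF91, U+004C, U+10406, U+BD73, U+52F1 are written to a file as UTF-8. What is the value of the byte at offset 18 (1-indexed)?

0xB3

1-indexed offset 18 is 0-indexed offset 17.
U+10304 → 4-byte form F0 90 8C 84 at offsets 0–3.
U+01E3 → 2-byte form C7 A3 at offsets 4–5.
U+4CF91 → 4-byte form F1 8C BE 91 at offsets 6–9.
U+004C → 1-byte form 4C at offsets 10–10.
U+10406 → 4-byte form F0 90 90 86 at offsets 11–14.
U+BD73 → 3-byte form EB B5 B3 at offsets 15–17.
Offset 17 falls in char 6's range; it's byte 3 of EB B5 B3 = 0xB3.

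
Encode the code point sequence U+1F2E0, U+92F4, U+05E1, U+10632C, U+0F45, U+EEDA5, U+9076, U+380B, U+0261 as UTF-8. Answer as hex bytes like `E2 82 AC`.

U+1F2E0: 4-byte form → F0 9F 8B A0.
U+92F4: 3-byte form → E9 8B B4.
U+05E1: 2-byte form → D7 A1.
U+10632C: 4-byte form → F4 86 8C AC.
U+0F45: 3-byte form → E0 BD 85.
U+EEDA5: 4-byte form → F3 AE B6 A5.
U+9076: 3-byte form → E9 81 B6.
U+380B: 3-byte form → E3 A0 8B.
U+0261: 2-byte form → C9 A1.
Concatenated (28 bytes): F0 9F 8B A0 E9 8B B4 D7 A1 F4 86 8C AC E0 BD 85 F3 AE B6 A5 E9 81 B6 E3 A0 8B C9 A1.

F0 9F 8B A0 E9 8B B4 D7 A1 F4 86 8C AC E0 BD 85 F3 AE B6 A5 E9 81 B6 E3 A0 8B C9 A1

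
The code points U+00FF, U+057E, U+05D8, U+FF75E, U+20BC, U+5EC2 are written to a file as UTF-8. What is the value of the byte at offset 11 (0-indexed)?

0x82

U+00FF → 2-byte form C3 BF at offsets 0–1.
U+057E → 2-byte form D5 BE at offsets 2–3.
U+05D8 → 2-byte form D7 98 at offsets 4–5.
U+FF75E → 4-byte form F3 BF 9D 9E at offsets 6–9.
U+20BC → 3-byte form E2 82 BC at offsets 10–12.
Offset 11 falls in char 5's range; it's byte 2 of E2 82 BC = 0x82.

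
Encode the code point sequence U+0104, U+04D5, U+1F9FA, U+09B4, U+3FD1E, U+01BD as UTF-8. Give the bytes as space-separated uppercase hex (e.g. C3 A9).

U+0104: 2-byte form → C4 84.
U+04D5: 2-byte form → D3 95.
U+1F9FA: 4-byte form → F0 9F A7 BA.
U+09B4: 3-byte form → E0 A6 B4.
U+3FD1E: 4-byte form → F0 BF B4 9E.
U+01BD: 2-byte form → C6 BD.
Concatenated (17 bytes): C4 84 D3 95 F0 9F A7 BA E0 A6 B4 F0 BF B4 9E C6 BD.

C4 84 D3 95 F0 9F A7 BA E0 A6 B4 F0 BF B4 9E C6 BD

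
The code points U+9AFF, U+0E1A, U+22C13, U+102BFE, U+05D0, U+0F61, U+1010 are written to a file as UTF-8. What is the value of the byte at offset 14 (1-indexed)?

1-indexed offset 14 is 0-indexed offset 13.
U+9AFF → 3-byte form E9 AB BF at offsets 0–2.
U+0E1A → 3-byte form E0 B8 9A at offsets 3–5.
U+22C13 → 4-byte form F0 A2 B0 93 at offsets 6–9.
U+102BFE → 4-byte form F4 82 AF BE at offsets 10–13.
Offset 13 falls in char 4's range; it's byte 4 of F4 82 AF BE = 0xBE.

0xBE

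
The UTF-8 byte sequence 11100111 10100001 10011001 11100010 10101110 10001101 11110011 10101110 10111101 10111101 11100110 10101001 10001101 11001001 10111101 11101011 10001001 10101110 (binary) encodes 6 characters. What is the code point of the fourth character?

U+6A4D

Offset 0: leading byte 0xE7 = 11100111 → 3-byte char #1 = E7 A1 99.
Offset 3: leading byte 0xE2 = 11100010 → 3-byte char #2 = E2 AE 8D.
Offset 6: leading byte 0xF3 = 11110011 → 4-byte char #3 = F3 AE BD BD.
Offset 10: leading byte 0xE6 = 11100110 → 3-byte char #4 = E6 A9 8D.
Leading byte 0xE6 = 11100110 matches 1110xxxx → 3-byte sequence.
Byte 1: 0xE6 = 11100110, payload 0110 (4 bits).
Byte 2: 0xA9 = 10101001 (10xxxxxx ✓), payload 101001.
Byte 3: 0x8D = 10001101 (10xxxxxx ✓), payload 001101.
Concatenate: 0110101001001101 = 0x6A4D (16 bits → U+6A4D).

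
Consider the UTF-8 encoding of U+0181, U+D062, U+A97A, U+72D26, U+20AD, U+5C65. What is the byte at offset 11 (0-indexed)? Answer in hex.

U+0181 → 2-byte form C6 81 at offsets 0–1.
U+D062 → 3-byte form ED 81 A2 at offsets 2–4.
U+A97A → 3-byte form EA A5 BA at offsets 5–7.
U+72D26 → 4-byte form F1 B2 B4 A6 at offsets 8–11.
Offset 11 falls in char 4's range; it's byte 4 of F1 B2 B4 A6 = 0xA6.

0xA6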